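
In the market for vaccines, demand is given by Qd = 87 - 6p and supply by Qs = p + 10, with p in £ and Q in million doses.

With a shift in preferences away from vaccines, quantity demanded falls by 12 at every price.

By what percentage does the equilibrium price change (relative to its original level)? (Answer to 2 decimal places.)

-15.58

Before the shock: 87 - 6p = p + 10 ⇒ 77 = 7p ⇒ p = 11, Q = 21.
With the change applied: demand Qd = 75 - 6p, supply Qs = p + 10.
New equilibrium: 75 - 6p = p + 10 ⇒ 65 = 7p ⇒ p = 65/7 ≈ 9.2857, Q = 135/7 ≈ 19.2857.
%Δp = (9.2857 − 11) / 11 × 100 = -15.58%.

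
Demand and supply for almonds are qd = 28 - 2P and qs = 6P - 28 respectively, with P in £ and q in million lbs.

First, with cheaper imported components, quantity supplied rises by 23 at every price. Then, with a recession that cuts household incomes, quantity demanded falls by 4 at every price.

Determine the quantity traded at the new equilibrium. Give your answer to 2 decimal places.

16.75

Initially, 28 - 2P = 6P - 28, so 56 = 8P and P = 7, q = 14.
The new curves are qd = 24 - 2P (demand) and qs = 6P - 5 (supply).
New equilibrium: 24 - 2P = 6P - 5 ⇒ 29 = 8P ⇒ P = 3.625, q = 16.75.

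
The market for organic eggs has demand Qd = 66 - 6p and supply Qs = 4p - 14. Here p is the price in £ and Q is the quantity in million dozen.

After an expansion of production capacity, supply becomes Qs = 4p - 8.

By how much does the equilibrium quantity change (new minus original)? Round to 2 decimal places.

+3.60

Initially, 66 - 6p = 4p - 14, so 80 = 10p and p = 8, Q = 18.
With the change applied: demand Qd = 66 - 6p, supply Qs = 4p - 8.
New equilibrium: 66 - 6p = 4p - 8 ⇒ 74 = 10p ⇒ p = 7.4, Q = 21.6.
ΔQ = 21.6 − 18 = +3.60.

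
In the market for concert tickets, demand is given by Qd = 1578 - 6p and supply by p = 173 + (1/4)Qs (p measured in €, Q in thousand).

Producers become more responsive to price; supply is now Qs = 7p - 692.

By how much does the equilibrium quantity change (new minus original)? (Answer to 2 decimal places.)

+314.31

Original equilibrium: 1578 - 6p = 4p - 692 gives 2270 = 10p, so p = 227 and Q = 216.
The shock moves the curves to Qd = 1578 - 6p and Qs = 7p - 692.
Clearing the new market: 1578 - 6p = 7p - 692, so p = 2270/13 ≈ 174.6154 and Q = 6894/13 ≈ 530.3077.
ΔQ = 530.3077 − 216 = +314.31.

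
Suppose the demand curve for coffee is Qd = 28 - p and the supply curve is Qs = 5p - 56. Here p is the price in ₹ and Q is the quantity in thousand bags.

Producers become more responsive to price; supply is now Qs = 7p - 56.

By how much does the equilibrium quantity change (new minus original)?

Before the shock: 28 - p = 5p - 56 ⇒ 84 = 6p ⇒ p = 14, Q = 14.
The new curves are Qd = 28 - p (demand) and Qs = 7p - 56 (supply).
Equate the new curves: 28 - p = 7p - 56, giving 84 = 8p, p = 10.5, Q = 17.5.
ΔQ = 17.5 − 14 = +3.5.

+3.5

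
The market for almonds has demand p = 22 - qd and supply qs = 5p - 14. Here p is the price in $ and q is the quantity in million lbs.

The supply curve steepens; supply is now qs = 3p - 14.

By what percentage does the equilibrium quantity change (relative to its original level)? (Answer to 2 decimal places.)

-18.75

Before the shock: 22 - p = 5p - 14 ⇒ 36 = 6p ⇒ p = 6, q = 16.
The new curves are qd = 22 - p (demand) and qs = 3p - 14 (supply).
Setting them equal: 22 - p = 3p - 14 → 36 = 4p, so p = 9 and q = 13.
%Δq = (13 − 16) / 16 × 100 = -18.75%.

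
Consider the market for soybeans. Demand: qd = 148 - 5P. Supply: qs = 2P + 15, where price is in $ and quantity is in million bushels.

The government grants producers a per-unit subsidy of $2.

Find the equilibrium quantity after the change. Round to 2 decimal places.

Original equilibrium: 148 - 5P = 2P + 15 gives 133 = 7P, so P = 19 and q = 53.
Since sellers receive the price plus the subsidy, the effective supply curve becomes qs = 2P + 19.
Equate the new curves: 148 - 5P = 2P + 19, giving 129 = 7P, P = 129/7 ≈ 18.4286, q = 391/7 ≈ 55.8571.

55.86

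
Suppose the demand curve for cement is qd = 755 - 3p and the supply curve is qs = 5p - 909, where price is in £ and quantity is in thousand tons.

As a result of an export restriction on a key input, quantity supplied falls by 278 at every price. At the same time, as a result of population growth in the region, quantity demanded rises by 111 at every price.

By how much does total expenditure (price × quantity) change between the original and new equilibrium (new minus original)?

Initially, 755 - 3p = 5p - 909, so 1664 = 8p and p = 208, q = 131.
The new curves are qd = 866 - 3p (demand) and qs = 5p - 1187 (supply).
New equilibrium: 866 - 3p = 5p - 1187 ⇒ 2053 = 8p ⇒ p = 256.625, q = 96.125.
Expenditure moves from 208×131 = 27248 to 256.625×96.125 = 24668.078125; change = -2579.921875.

-2579.921875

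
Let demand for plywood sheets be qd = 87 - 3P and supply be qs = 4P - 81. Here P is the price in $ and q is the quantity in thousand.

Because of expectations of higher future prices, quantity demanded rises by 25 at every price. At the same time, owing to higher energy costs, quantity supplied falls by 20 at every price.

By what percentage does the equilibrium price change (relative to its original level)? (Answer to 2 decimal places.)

+26.79

Solve the original market: 87 - 3P = 4P - 81, hence P = 24 and q = 15.
The new curves are qd = 112 - 3P (demand) and qs = 4P - 101 (supply).
Clearing the new market: 112 - 3P = 4P - 101, so P = 213/7 ≈ 30.4286 and q = 145/7 ≈ 20.7143.
%ΔP = (30.4286 − 24) / 24 × 100 = +26.79%.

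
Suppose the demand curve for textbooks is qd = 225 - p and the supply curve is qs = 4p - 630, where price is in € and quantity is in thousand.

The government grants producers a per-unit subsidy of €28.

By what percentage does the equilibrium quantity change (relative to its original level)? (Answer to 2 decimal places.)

+41.48

Solve the original market: 225 - p = 4p - 630, hence p = 171 and q = 54.
Since sellers receive the price plus the subsidy, the effective supply curve becomes qs = 4p - 518.
Equate the new curves: 225 - p = 4p - 518, giving 743 = 5p, p = 148.6, q = 76.4.
%Δq = (76.4 − 54) / 54 × 100 = +41.48%.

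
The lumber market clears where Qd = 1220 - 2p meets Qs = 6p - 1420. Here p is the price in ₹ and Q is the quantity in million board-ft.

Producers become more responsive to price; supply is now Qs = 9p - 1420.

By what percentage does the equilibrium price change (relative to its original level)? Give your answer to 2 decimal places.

Initially, 1220 - 2p = 6p - 1420, so 2640 = 8p and p = 330, Q = 560.
After the shift, demand is Qd = 1220 - 2p and supply is Qs = 9p - 1420.
Clearing the new market: 1220 - 2p = 9p - 1420, so p = 240 and Q = 740.
%Δp = (240 − 330) / 330 × 100 = -27.27%.

-27.27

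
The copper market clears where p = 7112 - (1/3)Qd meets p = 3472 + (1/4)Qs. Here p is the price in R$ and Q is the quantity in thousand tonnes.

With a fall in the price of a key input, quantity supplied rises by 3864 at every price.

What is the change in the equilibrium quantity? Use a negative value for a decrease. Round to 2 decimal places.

+1656.00

Before the shock: 21336 - 3p = 4p - 13888 ⇒ 35224 = 7p ⇒ p = 5032, Q = 6240.
The shock moves the curves to Qd = 21336 - 3p and Qs = 4p - 10024.
Setting them equal: 21336 - 3p = 4p - 10024 → 31360 = 7p, so p = 4480 and Q = 7896.
ΔQ = 7896 − 6240 = +1656.00.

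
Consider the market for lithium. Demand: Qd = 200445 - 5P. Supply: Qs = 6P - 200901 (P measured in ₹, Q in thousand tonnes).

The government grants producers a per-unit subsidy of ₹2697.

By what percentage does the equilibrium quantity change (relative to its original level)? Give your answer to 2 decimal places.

+40.83

Before the shock: 200445 - 5P = 6P - 200901 ⇒ 401346 = 11P ⇒ P = 36486, Q = 18015.
Since sellers receive the price plus the subsidy, the effective supply curve becomes Qs = 6P - 184719.
New equilibrium: 200445 - 5P = 6P - 184719 ⇒ 385164 = 11P ⇒ P = 385164/11 ≈ 35014.9091, Q = 279075/11 ≈ 25370.4545.
%ΔQ = (25370.4545 − 18015) / 18015 × 100 = +40.83%.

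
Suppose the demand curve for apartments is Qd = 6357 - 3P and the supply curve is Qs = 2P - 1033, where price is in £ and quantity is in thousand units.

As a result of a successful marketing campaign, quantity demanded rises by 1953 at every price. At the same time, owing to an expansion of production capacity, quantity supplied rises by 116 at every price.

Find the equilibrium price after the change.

1845.4

Original equilibrium: 6357 - 3P = 2P - 1033 gives 7390 = 5P, so P = 1478 and Q = 1923.
After the shift, demand is Qd = 8310 - 3P and supply is Qs = 2P - 917.
Setting them equal: 8310 - 3P = 2P - 917 → 9227 = 5P, so P = 1845.4 and Q = 2773.8.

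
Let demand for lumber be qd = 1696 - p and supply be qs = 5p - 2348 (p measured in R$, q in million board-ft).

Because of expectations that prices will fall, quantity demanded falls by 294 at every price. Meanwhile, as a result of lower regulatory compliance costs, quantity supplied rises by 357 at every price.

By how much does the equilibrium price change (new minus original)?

-108.5

Solve the original market: 1696 - p = 5p - 2348, hence p = 674 and q = 1022.
After the shift, demand is qd = 1402 - p and supply is qs = 5p - 1991.
Setting them equal: 1402 - p = 5p - 1991 → 3393 = 6p, so p = 565.5 and q = 836.5.
Δp = 565.5 − 674 = -108.5.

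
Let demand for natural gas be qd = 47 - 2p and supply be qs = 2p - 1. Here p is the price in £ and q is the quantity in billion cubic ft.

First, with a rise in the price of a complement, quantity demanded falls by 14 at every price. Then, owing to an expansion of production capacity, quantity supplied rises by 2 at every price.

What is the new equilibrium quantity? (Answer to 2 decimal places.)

17.00

Initially, 47 - 2p = 2p - 1, so 48 = 4p and p = 12, q = 23.
The shock moves the curves to qd = 33 - 2p and qs = 2p + 1.
New equilibrium: 33 - 2p = 2p + 1 ⇒ 32 = 4p ⇒ p = 8, q = 17.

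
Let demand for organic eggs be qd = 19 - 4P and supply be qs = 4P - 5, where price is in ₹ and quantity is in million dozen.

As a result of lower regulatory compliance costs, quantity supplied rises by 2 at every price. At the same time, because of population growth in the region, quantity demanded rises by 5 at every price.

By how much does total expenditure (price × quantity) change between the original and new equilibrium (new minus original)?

+14.4375

Initially, 19 - 4P = 4P - 5, so 24 = 8P and P = 3, q = 7.
With the change applied: demand qd = 24 - 4P, supply qs = 4P - 3.
Setting them equal: 24 - 4P = 4P - 3 → 27 = 8P, so P = 3.375 and q = 10.5.
Expenditure moves from 3×7 = 21 to 3.375×10.5 = 35.4375; change = +14.4375.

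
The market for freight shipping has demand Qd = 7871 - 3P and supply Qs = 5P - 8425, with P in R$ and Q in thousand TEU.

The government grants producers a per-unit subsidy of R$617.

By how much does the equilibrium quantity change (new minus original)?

Original equilibrium: 7871 - 3P = 5P - 8425 gives 16296 = 8P, so P = 2037 and Q = 1760.
Since sellers receive the price plus the subsidy, the effective supply curve becomes Qs = 5P - 5340.
New equilibrium: 7871 - 3P = 5P - 5340 ⇒ 13211 = 8P ⇒ P = 1651.375, Q = 2916.875.
ΔQ = 2916.875 − 1760 = +1156.875.

+1156.875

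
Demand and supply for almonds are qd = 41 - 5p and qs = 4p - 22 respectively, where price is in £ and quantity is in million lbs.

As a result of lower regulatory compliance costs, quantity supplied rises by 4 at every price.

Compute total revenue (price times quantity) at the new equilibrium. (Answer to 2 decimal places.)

53.90

Original equilibrium: 41 - 5p = 4p - 22 gives 63 = 9p, so p = 7 and q = 6.
The new curves are qd = 41 - 5p (demand) and qs = 4p - 18 (supply).
Equate the new curves: 41 - 5p = 4p - 18, giving 59 = 9p, p = 59/9 ≈ 6.5556, q = 74/9 ≈ 8.2222.
New expenditure = 6.5556 × 8.2222 = 53.90.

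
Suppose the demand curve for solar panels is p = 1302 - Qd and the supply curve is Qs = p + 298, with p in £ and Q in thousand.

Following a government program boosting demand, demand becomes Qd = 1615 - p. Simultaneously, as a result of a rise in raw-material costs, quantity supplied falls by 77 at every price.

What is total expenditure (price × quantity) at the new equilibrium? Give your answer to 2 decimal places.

Initially, 1302 - p = p + 298, so 1004 = 2p and p = 502, Q = 800.
With the change applied: demand Qd = 1615 - p, supply Qs = p + 221.
Clearing the new market: 1615 - p = p + 221, so p = 697 and Q = 918.
New expenditure = 697 × 918 = 639846.00.

639846.00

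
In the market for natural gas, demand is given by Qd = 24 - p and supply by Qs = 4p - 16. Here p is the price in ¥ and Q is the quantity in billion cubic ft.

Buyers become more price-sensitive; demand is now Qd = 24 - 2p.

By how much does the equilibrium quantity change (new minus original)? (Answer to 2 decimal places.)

Before the shock: 24 - p = 4p - 16 ⇒ 40 = 5p ⇒ p = 8, Q = 16.
After the shift, demand is Qd = 24 - 2p and supply is Qs = 4p - 16.
Equate the new curves: 24 - 2p = 4p - 16, giving 40 = 6p, p = 20/3 ≈ 6.6667, Q = 32/3 ≈ 10.6667.
ΔQ = 10.6667 − 16 = -5.33.

-5.33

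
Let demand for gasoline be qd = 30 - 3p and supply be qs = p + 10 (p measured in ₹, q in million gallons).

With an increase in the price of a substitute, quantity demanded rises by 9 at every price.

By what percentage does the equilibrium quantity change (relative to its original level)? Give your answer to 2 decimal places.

+15.00

Before the shock: 30 - 3p = p + 10 ⇒ 20 = 4p ⇒ p = 5, q = 15.
With the change applied: demand qd = 39 - 3p, supply qs = p + 10.
Clearing the new market: 39 - 3p = p + 10, so p = 7.25 and q = 17.25.
%Δq = (17.25 − 15) / 15 × 100 = +15.00%.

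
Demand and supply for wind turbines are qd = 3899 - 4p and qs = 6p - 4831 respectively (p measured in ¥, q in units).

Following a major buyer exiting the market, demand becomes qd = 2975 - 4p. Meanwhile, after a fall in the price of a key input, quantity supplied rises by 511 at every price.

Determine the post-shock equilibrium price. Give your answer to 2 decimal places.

729.50

Before the shock: 3899 - 4p = 6p - 4831 ⇒ 8730 = 10p ⇒ p = 873, q = 407.
After the shift, demand is qd = 2975 - 4p and supply is qs = 6p - 4320.
Setting them equal: 2975 - 4p = 6p - 4320 → 7295 = 10p, so p = 729.5 and q = 57.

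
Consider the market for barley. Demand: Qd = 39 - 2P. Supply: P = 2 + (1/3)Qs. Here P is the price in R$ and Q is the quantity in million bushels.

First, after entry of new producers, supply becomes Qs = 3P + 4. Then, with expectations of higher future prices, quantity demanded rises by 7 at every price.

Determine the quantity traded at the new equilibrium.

Solve the original market: 39 - 2P = 3P - 6, hence P = 9 and Q = 21.
With the change applied: demand Qd = 46 - 2P, supply Qs = 3P + 4.
Equate the new curves: 46 - 2P = 3P + 4, giving 42 = 5P, P = 8.4, Q = 29.2.

29.2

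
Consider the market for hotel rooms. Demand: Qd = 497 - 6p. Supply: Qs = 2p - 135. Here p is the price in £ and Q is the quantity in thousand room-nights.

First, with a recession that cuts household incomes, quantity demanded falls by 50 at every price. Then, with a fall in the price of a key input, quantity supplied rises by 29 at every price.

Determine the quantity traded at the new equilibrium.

32.25

Before the shock: 497 - 6p = 2p - 135 ⇒ 632 = 8p ⇒ p = 79, Q = 23.
After the shift, demand is Qd = 447 - 6p and supply is Qs = 2p - 106.
Setting them equal: 447 - 6p = 2p - 106 → 553 = 8p, so p = 69.125 and Q = 32.25.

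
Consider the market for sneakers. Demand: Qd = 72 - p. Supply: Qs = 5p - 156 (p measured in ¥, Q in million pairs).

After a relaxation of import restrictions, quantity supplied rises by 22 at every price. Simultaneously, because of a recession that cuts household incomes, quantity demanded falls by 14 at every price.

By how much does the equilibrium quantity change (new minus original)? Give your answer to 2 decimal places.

-8.00

Solve the original market: 72 - p = 5p - 156, hence p = 38 and Q = 34.
With the change applied: demand Qd = 58 - p, supply Qs = 5p - 134.
Equate the new curves: 58 - p = 5p - 134, giving 192 = 6p, p = 32, Q = 26.
ΔQ = 26 − 34 = -8.00.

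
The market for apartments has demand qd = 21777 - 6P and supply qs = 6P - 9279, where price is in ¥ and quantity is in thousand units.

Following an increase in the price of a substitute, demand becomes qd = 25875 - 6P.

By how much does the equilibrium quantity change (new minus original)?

+2049

Original equilibrium: 21777 - 6P = 6P - 9279 gives 31056 = 12P, so P = 2588 and q = 6249.
After the shift, demand is qd = 25875 - 6P and supply is qs = 6P - 9279.
Equate the new curves: 25875 - 6P = 6P - 9279, giving 35154 = 12P, P = 2929.5, q = 8298.
Δq = 8298 − 6249 = +2049.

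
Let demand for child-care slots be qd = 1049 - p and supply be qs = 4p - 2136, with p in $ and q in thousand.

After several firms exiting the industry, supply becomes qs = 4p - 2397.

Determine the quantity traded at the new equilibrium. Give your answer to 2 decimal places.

Solve the original market: 1049 - p = 4p - 2136, hence p = 637 and q = 412.
The new curves are qd = 1049 - p (demand) and qs = 4p - 2397 (supply).
Setting them equal: 1049 - p = 4p - 2397 → 3446 = 5p, so p = 689.2 and q = 359.8.

359.80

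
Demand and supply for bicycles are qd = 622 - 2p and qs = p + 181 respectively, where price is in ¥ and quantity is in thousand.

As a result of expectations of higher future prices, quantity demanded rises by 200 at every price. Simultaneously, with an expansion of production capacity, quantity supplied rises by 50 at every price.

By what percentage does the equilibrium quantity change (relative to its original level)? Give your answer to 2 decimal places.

Before the shock: 622 - 2p = p + 181 ⇒ 441 = 3p ⇒ p = 147, q = 328.
After the shift, demand is qd = 822 - 2p and supply is qs = p + 231.
Setting them equal: 822 - 2p = p + 231 → 591 = 3p, so p = 197 and q = 428.
%Δq = (428 − 328) / 328 × 100 = +30.49%.

+30.49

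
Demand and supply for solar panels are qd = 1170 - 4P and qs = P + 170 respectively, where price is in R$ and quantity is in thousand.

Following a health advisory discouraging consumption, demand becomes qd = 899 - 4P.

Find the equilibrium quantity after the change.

Solve the original market: 1170 - 4P = P + 170, hence P = 200 and q = 370.
The new curves are qd = 899 - 4P (demand) and qs = P + 170 (supply).
Clearing the new market: 899 - 4P = P + 170, so P = 145.8 and q = 315.8.

315.8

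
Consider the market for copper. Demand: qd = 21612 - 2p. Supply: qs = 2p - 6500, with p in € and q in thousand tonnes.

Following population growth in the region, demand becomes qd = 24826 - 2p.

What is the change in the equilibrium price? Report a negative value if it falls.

+803.5

Original equilibrium: 21612 - 2p = 2p - 6500 gives 28112 = 4p, so p = 7028 and q = 7556.
After the shift, demand is qd = 24826 - 2p and supply is qs = 2p - 6500.
Clearing the new market: 24826 - 2p = 2p - 6500, so p = 7831.5 and q = 9163.
Δp = 7831.5 − 7028 = +803.5.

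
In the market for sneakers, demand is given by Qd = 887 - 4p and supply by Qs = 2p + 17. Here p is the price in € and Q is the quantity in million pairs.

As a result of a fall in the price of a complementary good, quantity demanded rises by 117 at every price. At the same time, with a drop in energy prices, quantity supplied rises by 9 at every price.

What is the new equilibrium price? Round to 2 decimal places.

163.00

Initially, 887 - 4p = 2p + 17, so 870 = 6p and p = 145, Q = 307.
With the change applied: demand Qd = 1004 - 4p, supply Qs = 2p + 26.
New equilibrium: 1004 - 4p = 2p + 26 ⇒ 978 = 6p ⇒ p = 163, Q = 352.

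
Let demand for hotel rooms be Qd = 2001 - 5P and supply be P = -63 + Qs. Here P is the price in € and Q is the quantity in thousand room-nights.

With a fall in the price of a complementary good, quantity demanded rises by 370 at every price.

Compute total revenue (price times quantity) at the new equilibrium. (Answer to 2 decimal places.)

Initially, 2001 - 5P = P + 63, so 1938 = 6P and P = 323, Q = 386.
After the shift, demand is Qd = 2371 - 5P and supply is Qs = P + 63.
New equilibrium: 2371 - 5P = P + 63 ⇒ 2308 = 6P ⇒ P = 1154/3 ≈ 384.6667, Q = 1343/3 ≈ 447.6667.
New expenditure = 384.6667 × 447.6667 = 172202.44.

172202.44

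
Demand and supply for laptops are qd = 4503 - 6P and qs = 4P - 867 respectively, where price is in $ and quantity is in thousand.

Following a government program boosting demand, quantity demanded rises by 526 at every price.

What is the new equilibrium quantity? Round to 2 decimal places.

Original equilibrium: 4503 - 6P = 4P - 867 gives 5370 = 10P, so P = 537 and q = 1281.
With the change applied: demand qd = 5029 - 6P, supply qs = 4P - 867.
New equilibrium: 5029 - 6P = 4P - 867 ⇒ 5896 = 10P ⇒ P = 589.6, q = 1491.4.

1491.40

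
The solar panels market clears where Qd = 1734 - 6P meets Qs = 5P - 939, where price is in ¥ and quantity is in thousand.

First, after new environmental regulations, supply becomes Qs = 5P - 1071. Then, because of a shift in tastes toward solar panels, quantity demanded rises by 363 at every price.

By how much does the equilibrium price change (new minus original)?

Solve the original market: 1734 - 6P = 5P - 939, hence P = 243 and Q = 276.
The new curves are Qd = 2097 - 6P (demand) and Qs = 5P - 1071 (supply).
Setting them equal: 2097 - 6P = 5P - 1071 → 3168 = 11P, so P = 288 and Q = 369.
ΔP = 288 − 243 = +45.

+45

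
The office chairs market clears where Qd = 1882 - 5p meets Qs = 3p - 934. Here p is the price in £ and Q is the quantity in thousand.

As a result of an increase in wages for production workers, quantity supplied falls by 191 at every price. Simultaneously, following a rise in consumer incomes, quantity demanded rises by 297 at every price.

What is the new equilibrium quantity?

Initially, 1882 - 5p = 3p - 934, so 2816 = 8p and p = 352, Q = 122.
The shock moves the curves to Qd = 2179 - 5p and Qs = 3p - 1125.
New equilibrium: 2179 - 5p = 3p - 1125 ⇒ 3304 = 8p ⇒ p = 413, Q = 114.

114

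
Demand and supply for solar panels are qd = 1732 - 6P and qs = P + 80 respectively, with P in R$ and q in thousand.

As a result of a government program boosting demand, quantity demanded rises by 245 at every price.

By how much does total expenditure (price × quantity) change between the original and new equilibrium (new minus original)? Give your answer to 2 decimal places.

+20545.00

Solve the original market: 1732 - 6P = P + 80, hence P = 236 and q = 316.
After the shift, demand is qd = 1977 - 6P and supply is qs = P + 80.
Equate the new curves: 1977 - 6P = P + 80, giving 1897 = 7P, P = 271, q = 351.
Expenditure moves from 236×316 = 74576 to 271×351 = 95121; change = +20545.00.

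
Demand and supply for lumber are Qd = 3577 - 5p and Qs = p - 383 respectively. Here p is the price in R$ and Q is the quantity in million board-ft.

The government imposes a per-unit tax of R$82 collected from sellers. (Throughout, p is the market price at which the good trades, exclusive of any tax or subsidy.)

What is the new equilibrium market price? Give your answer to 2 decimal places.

673.67

Before the shock: 3577 - 5p = p - 383 ⇒ 3960 = 6p ⇒ p = 660, Q = 277.
Since sellers keep the price net of the tax, the effective supply curve becomes Qs = p - 465.
Setting them equal: 3577 - 5p = p - 465 → 4042 = 6p, so p = 2021/3 ≈ 673.6667 and Q = 626/3 ≈ 208.6667.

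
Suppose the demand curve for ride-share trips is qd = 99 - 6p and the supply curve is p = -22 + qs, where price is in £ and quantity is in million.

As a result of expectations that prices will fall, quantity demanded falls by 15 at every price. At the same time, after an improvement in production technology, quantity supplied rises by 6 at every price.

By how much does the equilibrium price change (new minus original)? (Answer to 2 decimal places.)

Before the shock: 99 - 6p = p + 22 ⇒ 77 = 7p ⇒ p = 11, q = 33.
With the change applied: demand qd = 84 - 6p, supply qs = p + 28.
New equilibrium: 84 - 6p = p + 28 ⇒ 56 = 7p ⇒ p = 8, q = 36.
Δp = 8 − 11 = -3.00.

-3.00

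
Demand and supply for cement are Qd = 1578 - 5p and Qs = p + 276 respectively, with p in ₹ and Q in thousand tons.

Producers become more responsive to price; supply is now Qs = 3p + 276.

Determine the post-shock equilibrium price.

Original equilibrium: 1578 - 5p = p + 276 gives 1302 = 6p, so p = 217 and Q = 493.
After the shift, demand is Qd = 1578 - 5p and supply is Qs = 3p + 276.
Clearing the new market: 1578 - 5p = 3p + 276, so p = 162.75 and Q = 764.25.

162.75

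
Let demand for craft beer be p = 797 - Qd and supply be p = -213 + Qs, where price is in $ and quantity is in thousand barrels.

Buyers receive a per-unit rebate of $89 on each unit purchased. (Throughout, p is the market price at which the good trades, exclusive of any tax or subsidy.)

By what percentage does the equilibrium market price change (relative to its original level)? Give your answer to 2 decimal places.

Initially, 797 - p = p + 213, so 584 = 2p and p = 292, Q = 505.
Since buyers' out-of-pocket price is the market price minus the rebate, the effective demand curve becomes Qd = 886 - p.
Setting them equal: 886 - p = p + 213 → 673 = 2p, so p = 336.5 and Q = 549.5.
%Δp = (336.5 − 292) / 292 × 100 = +15.24%.

+15.24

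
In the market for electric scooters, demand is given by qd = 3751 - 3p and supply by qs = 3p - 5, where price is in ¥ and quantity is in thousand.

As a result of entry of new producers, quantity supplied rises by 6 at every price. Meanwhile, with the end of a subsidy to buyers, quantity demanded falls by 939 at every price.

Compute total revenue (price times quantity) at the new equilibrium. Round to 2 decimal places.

Original equilibrium: 3751 - 3p = 3p - 5 gives 3756 = 6p, so p = 626 and q = 1873.
The new curves are qd = 2812 - 3p (demand) and qs = 3p + 1 (supply).
Equate the new curves: 2812 - 3p = 3p + 1, giving 2811 = 6p, p = 468.5, q = 1406.5.
New expenditure = 468.5 × 1406.5 = 658945.25.

658945.25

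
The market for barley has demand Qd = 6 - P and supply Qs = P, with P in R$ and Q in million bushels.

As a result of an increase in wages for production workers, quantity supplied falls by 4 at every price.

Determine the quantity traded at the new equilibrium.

Original equilibrium: 6 - P = P gives 6 = 2P, so P = 3 and Q = 3.
The shock moves the curves to Qd = 6 - P and Qs = P - 4.
Setting them equal: 6 - P = P - 4 → 10 = 2P, so P = 5 and Q = 1.

1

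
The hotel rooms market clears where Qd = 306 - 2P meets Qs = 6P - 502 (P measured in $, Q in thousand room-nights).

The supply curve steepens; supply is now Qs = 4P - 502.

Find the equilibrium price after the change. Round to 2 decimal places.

Solve the original market: 306 - 2P = 6P - 502, hence P = 101 and Q = 104.
The new curves are Qd = 306 - 2P (demand) and Qs = 4P - 502 (supply).
New equilibrium: 306 - 2P = 4P - 502 ⇒ 808 = 6P ⇒ P = 404/3 ≈ 134.6667, Q = 110/3 ≈ 36.6667.

134.67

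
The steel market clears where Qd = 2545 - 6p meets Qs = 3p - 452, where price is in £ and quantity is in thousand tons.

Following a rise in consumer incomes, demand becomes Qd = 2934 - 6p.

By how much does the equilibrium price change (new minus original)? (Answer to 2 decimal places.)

Original equilibrium: 2545 - 6p = 3p - 452 gives 2997 = 9p, so p = 333 and Q = 547.
The new curves are Qd = 2934 - 6p (demand) and Qs = 3p - 452 (supply).
Setting them equal: 2934 - 6p = 3p - 452 → 3386 = 9p, so p = 3386/9 ≈ 376.2222 and Q = 2030/3 ≈ 676.6667.
Δp = 376.2222 − 333 = +43.22.

+43.22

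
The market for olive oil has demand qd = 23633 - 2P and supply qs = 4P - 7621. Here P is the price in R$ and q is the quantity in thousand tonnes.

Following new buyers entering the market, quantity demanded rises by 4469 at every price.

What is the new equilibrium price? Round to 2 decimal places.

5953.83

Solve the original market: 23633 - 2P = 4P - 7621, hence P = 5209 and q = 13215.
With the change applied: demand qd = 28102 - 2P, supply qs = 4P - 7621.
Clearing the new market: 28102 - 2P = 4P - 7621, so P = 35723/6 ≈ 5953.8333 and q = 48583/3 ≈ 16194.3333.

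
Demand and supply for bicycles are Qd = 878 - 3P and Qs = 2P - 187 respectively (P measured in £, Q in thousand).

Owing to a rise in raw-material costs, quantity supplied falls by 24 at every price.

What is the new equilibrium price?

217.8

Solve the original market: 878 - 3P = 2P - 187, hence P = 213 and Q = 239.
With the change applied: demand Qd = 878 - 3P, supply Qs = 2P - 211.
New equilibrium: 878 - 3P = 2P - 211 ⇒ 1089 = 5P ⇒ P = 217.8, Q = 224.6.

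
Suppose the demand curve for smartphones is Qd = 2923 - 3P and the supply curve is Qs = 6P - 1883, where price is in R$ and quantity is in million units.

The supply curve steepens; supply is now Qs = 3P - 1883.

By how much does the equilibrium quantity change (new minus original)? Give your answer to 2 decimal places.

-801.00

Initially, 2923 - 3P = 6P - 1883, so 4806 = 9P and P = 534, Q = 1321.
After the shift, demand is Qd = 2923 - 3P and supply is Qs = 3P - 1883.
Equate the new curves: 2923 - 3P = 3P - 1883, giving 4806 = 6P, P = 801, Q = 520.
ΔQ = 520 − 1321 = -801.00.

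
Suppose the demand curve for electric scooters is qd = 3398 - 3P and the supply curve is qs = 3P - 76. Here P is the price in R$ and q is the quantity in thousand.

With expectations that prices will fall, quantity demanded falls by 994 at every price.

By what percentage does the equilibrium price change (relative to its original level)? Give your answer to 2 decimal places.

-28.61

Original equilibrium: 3398 - 3P = 3P - 76 gives 3474 = 6P, so P = 579 and q = 1661.
The shock moves the curves to qd = 2404 - 3P and qs = 3P - 76.
Setting them equal: 2404 - 3P = 3P - 76 → 2480 = 6P, so P = 1240/3 ≈ 413.3333 and q = 1164.
%ΔP = (413.3333 − 579) / 579 × 100 = -28.61%.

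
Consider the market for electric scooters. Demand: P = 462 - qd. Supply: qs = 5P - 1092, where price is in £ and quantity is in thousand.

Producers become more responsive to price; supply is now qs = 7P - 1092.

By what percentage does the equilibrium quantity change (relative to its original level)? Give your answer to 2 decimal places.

Original equilibrium: 462 - P = 5P - 1092 gives 1554 = 6P, so P = 259 and q = 203.
With the change applied: demand qd = 462 - P, supply qs = 7P - 1092.
Equate the new curves: 462 - P = 7P - 1092, giving 1554 = 8P, P = 194.25, q = 267.75.
%Δq = (267.75 − 203) / 203 × 100 = +31.90%.

+31.90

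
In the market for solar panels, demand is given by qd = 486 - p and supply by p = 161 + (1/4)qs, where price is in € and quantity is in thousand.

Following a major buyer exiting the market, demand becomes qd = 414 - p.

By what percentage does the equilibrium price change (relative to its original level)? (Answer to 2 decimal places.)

Initially, 486 - p = 4p - 644, so 1130 = 5p and p = 226, q = 260.
The new curves are qd = 414 - p (demand) and qs = 4p - 644 (supply).
Clearing the new market: 414 - p = 4p - 644, so p = 211.6 and q = 202.4.
%Δp = (211.6 − 226) / 226 × 100 = -6.37%.

-6.37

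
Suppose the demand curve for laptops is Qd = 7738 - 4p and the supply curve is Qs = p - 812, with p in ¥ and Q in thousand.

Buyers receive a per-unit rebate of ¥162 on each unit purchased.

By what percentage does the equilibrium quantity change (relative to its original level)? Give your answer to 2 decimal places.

Original equilibrium: 7738 - 4p = p - 812 gives 8550 = 5p, so p = 1710 and Q = 898.
Since buyers' out-of-pocket price is the market price minus the rebate, the effective demand curve becomes Qd = 8386 - 4p.
Clearing the new market: 8386 - 4p = p - 812, so p = 1839.6 and Q = 1027.6.
%ΔQ = (1027.6 − 898) / 898 × 100 = +14.43%.

+14.43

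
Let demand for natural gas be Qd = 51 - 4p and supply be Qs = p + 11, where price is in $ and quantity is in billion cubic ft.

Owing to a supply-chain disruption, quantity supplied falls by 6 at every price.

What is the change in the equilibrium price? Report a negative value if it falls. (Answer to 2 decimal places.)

+1.20

Solve the original market: 51 - 4p = p + 11, hence p = 8 and Q = 19.
With the change applied: demand Qd = 51 - 4p, supply Qs = p + 5.
Setting them equal: 51 - 4p = p + 5 → 46 = 5p, so p = 9.2 and Q = 14.2.
Δp = 9.2 − 8 = +1.20.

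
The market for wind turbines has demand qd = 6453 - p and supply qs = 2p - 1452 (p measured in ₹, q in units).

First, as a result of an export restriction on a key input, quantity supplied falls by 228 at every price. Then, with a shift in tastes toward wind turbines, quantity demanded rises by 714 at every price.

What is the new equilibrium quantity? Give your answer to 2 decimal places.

4218.00

Solve the original market: 6453 - p = 2p - 1452, hence p = 2635 and q = 3818.
After the shift, demand is qd = 7167 - p and supply is qs = 2p - 1680.
Setting them equal: 7167 - p = 2p - 1680 → 8847 = 3p, so p = 2949 and q = 4218.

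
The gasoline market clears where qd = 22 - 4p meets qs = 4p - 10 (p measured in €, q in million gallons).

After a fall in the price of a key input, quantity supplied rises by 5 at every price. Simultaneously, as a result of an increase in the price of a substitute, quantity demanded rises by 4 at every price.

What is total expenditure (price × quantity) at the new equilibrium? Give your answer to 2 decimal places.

Original equilibrium: 22 - 4p = 4p - 10 gives 32 = 8p, so p = 4 and q = 6.
The new curves are qd = 26 - 4p (demand) and qs = 4p - 5 (supply).
Equate the new curves: 26 - 4p = 4p - 5, giving 31 = 8p, p = 3.875, q = 10.5.
New expenditure = 3.875 × 10.5 = 40.69.

40.69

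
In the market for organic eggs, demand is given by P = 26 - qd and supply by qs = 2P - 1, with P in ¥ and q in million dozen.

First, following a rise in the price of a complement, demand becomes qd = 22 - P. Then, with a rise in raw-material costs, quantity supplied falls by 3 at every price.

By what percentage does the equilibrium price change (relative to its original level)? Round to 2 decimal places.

-3.70

Before the shock: 26 - P = 2P - 1 ⇒ 27 = 3P ⇒ P = 9, q = 17.
With the change applied: demand qd = 22 - P, supply qs = 2P - 4.
Equate the new curves: 22 - P = 2P - 4, giving 26 = 3P, P = 26/3 ≈ 8.6667, q = 40/3 ≈ 13.3333.
%ΔP = (8.6667 − 9) / 9 × 100 = -3.70%.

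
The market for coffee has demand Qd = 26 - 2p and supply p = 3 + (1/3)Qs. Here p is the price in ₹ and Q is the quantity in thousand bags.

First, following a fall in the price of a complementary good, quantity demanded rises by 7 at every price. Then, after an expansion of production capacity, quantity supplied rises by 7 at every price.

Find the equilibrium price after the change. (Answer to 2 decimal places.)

7.00

Before the shock: 26 - 2p = 3p - 9 ⇒ 35 = 5p ⇒ p = 7, Q = 12.
With the change applied: demand Qd = 33 - 2p, supply Qs = 3p - 2.
Clearing the new market: 33 - 2p = 3p - 2, so p = 7 and Q = 19.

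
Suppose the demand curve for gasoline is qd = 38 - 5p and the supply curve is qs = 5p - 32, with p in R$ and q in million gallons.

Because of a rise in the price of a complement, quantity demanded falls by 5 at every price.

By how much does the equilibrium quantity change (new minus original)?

-2.5

Initially, 38 - 5p = 5p - 32, so 70 = 10p and p = 7, q = 3.
After the shift, demand is qd = 33 - 5p and supply is qs = 5p - 32.
Clearing the new market: 33 - 5p = 5p - 32, so p = 6.5 and q = 0.5.
Δq = 0.5 − 3 = -2.5.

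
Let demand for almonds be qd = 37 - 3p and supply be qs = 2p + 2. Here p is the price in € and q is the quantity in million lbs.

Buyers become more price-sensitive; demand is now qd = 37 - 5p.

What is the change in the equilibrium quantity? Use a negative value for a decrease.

-4

Before the shock: 37 - 3p = 2p + 2 ⇒ 35 = 5p ⇒ p = 7, q = 16.
The new curves are qd = 37 - 5p (demand) and qs = 2p + 2 (supply).
Setting them equal: 37 - 5p = 2p + 2 → 35 = 7p, so p = 5 and q = 12.
Δq = 12 − 16 = -4.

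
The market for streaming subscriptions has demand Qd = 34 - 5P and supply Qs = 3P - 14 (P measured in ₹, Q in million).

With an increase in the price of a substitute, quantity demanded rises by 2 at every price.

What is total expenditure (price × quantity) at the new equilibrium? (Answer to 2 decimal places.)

Before the shock: 34 - 5P = 3P - 14 ⇒ 48 = 8P ⇒ P = 6, Q = 4.
After the shift, demand is Qd = 36 - 5P and supply is Qs = 3P - 14.
New equilibrium: 36 - 5P = 3P - 14 ⇒ 50 = 8P ⇒ P = 6.25, Q = 4.75.
New expenditure = 6.25 × 4.75 = 29.69.

29.69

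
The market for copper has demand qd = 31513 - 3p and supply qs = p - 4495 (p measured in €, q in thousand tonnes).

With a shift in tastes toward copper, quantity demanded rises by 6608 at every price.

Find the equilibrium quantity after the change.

Solve the original market: 31513 - 3p = p - 4495, hence p = 9002 and q = 4507.
With the change applied: demand qd = 38121 - 3p, supply qs = p - 4495.
Equate the new curves: 38121 - 3p = p - 4495, giving 42616 = 4p, p = 10654, q = 6159.

6159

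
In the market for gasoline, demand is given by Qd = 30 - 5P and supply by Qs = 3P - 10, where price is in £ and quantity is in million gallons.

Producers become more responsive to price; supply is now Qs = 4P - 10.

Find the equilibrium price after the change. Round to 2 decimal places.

4.44

Solve the original market: 30 - 5P = 3P - 10, hence P = 5 and Q = 5.
With the change applied: demand Qd = 30 - 5P, supply Qs = 4P - 10.
Clearing the new market: 30 - 5P = 4P - 10, so P = 40/9 ≈ 4.4444 and Q = 70/9 ≈ 7.7778.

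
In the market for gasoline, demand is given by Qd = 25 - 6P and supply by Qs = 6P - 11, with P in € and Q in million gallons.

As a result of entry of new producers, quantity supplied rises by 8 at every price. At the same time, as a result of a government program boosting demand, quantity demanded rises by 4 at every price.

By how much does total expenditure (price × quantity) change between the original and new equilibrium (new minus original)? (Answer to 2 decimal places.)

+13.67

Initially, 25 - 6P = 6P - 11, so 36 = 12P and P = 3, Q = 7.
The shock moves the curves to Qd = 29 - 6P and Qs = 6P - 3.
New equilibrium: 29 - 6P = 6P - 3 ⇒ 32 = 12P ⇒ P = 8/3 ≈ 2.6667, Q = 13.
Expenditure moves from 3×7 = 21 to 2.6667×13 = 34.6667; change = +13.67.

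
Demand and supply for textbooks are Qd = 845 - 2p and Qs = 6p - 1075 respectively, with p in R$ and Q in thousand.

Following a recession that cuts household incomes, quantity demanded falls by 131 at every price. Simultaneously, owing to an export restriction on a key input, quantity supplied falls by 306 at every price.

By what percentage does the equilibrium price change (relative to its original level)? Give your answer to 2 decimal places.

Before the shock: 845 - 2p = 6p - 1075 ⇒ 1920 = 8p ⇒ p = 240, Q = 365.
The shock moves the curves to Qd = 714 - 2p and Qs = 6p - 1381.
Equate the new curves: 714 - 2p = 6p - 1381, giving 2095 = 8p, p = 261.875, Q = 190.25.
%Δp = (261.875 − 240) / 240 × 100 = +9.11%.

+9.11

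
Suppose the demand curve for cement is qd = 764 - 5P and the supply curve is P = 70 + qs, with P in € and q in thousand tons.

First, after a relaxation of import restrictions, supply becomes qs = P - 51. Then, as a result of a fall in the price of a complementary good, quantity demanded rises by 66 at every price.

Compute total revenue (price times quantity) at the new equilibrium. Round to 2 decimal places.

14071.53

Initially, 764 - 5P = P - 70, so 834 = 6P and P = 139, q = 69.
The new curves are qd = 830 - 5P (demand) and qs = P - 51 (supply).
Clearing the new market: 830 - 5P = P - 51, so P = 881/6 ≈ 146.8333 and q = 575/6 ≈ 95.8333.
New expenditure = 146.8333 × 95.8333 = 14071.53.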